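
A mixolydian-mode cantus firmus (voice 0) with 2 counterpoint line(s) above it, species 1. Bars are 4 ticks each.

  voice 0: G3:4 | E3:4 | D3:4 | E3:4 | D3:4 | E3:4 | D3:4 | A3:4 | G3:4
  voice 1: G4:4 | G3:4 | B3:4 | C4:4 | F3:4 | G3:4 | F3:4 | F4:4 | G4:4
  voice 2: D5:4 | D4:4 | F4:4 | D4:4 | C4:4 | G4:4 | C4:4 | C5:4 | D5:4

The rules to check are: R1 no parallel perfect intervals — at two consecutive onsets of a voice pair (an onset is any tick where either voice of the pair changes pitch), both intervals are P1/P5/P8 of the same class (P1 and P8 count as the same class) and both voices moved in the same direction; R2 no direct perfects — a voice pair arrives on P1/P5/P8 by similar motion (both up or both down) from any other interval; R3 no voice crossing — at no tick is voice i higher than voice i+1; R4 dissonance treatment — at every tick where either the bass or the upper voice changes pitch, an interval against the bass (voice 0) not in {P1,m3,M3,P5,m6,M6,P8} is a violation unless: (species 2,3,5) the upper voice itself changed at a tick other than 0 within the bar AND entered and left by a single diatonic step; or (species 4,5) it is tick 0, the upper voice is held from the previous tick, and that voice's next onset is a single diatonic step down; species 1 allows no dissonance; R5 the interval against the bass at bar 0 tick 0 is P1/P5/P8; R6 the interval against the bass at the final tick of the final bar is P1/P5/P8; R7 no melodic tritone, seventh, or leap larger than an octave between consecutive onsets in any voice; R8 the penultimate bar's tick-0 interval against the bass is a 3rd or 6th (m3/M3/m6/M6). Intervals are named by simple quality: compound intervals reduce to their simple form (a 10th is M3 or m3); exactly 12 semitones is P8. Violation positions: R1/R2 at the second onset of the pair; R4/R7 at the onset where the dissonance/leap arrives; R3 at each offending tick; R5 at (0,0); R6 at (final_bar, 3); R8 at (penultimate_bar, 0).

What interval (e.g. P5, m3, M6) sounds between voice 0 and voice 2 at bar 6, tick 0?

m7

voice 0=D3 voice 2=C4 -> m7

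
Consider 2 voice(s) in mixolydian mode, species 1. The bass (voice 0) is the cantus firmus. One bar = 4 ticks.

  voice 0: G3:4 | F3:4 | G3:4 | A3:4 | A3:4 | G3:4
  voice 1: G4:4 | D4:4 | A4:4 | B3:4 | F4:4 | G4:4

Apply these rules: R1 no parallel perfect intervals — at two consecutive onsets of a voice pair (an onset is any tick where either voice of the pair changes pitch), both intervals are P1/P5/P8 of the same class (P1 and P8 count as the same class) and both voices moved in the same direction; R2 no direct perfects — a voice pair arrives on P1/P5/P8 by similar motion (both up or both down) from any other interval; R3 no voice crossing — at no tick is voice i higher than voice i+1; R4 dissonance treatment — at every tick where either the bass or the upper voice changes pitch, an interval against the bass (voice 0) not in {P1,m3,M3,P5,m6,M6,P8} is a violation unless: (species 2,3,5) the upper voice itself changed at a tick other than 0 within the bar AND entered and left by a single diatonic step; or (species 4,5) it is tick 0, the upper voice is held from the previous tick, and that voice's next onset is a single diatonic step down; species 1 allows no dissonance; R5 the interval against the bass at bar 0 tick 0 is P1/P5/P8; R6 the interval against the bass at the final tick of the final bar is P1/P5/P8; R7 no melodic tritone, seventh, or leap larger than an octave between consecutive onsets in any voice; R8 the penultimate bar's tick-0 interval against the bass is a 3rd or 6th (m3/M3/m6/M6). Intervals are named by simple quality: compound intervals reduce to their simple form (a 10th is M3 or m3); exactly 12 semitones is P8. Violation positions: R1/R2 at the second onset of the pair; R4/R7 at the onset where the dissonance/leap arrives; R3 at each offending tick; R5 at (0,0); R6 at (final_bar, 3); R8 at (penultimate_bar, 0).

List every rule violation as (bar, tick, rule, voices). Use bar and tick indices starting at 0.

bar 0: v0=G3 v1=G4 downbeat P8
bar 1: v0=F3 v1=D4 downbeat M6
bar 2: v0=G3 v1=A4 downbeat M2
bar 3: v0=A3 v1=B3 downbeat M2
bar 4: v0=A3 v1=F4 downbeat m6
bar 5: v0=G3 v1=G4 downbeat P8
  -> R4 @ bar 2 tick 0 v(0, 1): G3/A4 M2 untreated
  -> R4 @ bar 3 tick 0 v(0, 1): A3/B3 M2 untreated
  -> R7 @ bar 3 tick 0 v(1,): A4->B3 leap 10st
  -> R7 @ bar 4 tick 0 v(1,): B3->F4 leap 6st

(2, 0, R4, (0, 1))
(3, 0, R4, (0, 1))
(3, 0, R7, (1,))
(4, 0, R7, (1,))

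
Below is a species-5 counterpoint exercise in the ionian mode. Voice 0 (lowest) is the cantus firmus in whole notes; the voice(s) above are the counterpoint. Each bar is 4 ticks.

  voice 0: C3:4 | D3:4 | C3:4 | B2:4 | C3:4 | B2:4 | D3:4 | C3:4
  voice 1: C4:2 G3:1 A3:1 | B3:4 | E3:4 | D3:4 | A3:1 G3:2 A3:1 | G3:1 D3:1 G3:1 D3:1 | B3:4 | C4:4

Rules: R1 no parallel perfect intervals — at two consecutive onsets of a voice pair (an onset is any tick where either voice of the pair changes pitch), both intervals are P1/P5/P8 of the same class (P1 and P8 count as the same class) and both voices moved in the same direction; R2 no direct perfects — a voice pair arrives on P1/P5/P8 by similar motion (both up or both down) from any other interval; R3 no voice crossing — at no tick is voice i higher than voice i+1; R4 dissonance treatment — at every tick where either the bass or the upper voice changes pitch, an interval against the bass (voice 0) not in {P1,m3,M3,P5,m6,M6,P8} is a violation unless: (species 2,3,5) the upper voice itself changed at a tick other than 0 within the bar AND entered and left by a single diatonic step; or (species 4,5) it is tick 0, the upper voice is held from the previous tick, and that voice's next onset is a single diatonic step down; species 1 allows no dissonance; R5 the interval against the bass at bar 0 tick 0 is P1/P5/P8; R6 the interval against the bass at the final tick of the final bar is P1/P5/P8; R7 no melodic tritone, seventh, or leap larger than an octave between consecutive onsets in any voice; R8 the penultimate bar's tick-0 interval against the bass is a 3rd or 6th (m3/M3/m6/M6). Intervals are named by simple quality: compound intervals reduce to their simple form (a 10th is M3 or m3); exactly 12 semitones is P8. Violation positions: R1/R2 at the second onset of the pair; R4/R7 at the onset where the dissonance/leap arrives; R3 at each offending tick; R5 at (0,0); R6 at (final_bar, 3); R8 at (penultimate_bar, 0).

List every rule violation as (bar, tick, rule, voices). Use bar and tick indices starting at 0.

bar 0: v0=C3 v1=C4 downbeat P8
bar 1: v0=D3 v1=B3 downbeat M6
bar 2: v0=C3 v1=E3 downbeat M3
bar 3: v0=B2 v1=D3 downbeat m3
bar 4: v0=C3 v1=A3 downbeat M6
bar 5: v0=B2 v1=G3 downbeat m6
bar 6: v0=D3 v1=B3 downbeat M6
bar 7: v0=C3 v1=C4 downbeat P8

No violations across 8 bars (C3..C3 vs C4..C4).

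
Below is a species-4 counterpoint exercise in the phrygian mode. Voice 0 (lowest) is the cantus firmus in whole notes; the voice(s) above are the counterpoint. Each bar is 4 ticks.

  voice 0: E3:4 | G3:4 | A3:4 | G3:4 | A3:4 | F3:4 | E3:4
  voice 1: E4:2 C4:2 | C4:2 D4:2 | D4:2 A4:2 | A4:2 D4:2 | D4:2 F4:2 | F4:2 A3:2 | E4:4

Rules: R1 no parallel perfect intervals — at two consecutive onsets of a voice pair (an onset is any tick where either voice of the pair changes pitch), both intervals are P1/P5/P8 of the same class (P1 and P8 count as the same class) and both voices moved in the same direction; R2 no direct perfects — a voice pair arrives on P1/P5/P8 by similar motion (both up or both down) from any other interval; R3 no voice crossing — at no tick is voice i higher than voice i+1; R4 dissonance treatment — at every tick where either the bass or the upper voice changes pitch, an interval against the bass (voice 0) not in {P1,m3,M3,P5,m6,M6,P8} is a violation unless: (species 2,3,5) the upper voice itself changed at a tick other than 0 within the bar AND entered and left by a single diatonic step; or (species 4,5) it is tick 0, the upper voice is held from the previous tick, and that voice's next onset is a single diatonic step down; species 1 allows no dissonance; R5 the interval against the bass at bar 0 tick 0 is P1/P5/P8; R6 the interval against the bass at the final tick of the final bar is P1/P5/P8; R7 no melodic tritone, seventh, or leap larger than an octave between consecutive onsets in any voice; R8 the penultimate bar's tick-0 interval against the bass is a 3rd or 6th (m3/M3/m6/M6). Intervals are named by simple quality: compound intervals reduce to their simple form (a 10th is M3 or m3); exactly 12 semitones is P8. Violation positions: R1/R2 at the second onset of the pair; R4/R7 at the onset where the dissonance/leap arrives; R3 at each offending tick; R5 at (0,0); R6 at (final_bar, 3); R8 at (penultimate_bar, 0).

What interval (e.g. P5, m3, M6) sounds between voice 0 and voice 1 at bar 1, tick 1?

P4

voice 0=G3 voice 1=C4 -> P4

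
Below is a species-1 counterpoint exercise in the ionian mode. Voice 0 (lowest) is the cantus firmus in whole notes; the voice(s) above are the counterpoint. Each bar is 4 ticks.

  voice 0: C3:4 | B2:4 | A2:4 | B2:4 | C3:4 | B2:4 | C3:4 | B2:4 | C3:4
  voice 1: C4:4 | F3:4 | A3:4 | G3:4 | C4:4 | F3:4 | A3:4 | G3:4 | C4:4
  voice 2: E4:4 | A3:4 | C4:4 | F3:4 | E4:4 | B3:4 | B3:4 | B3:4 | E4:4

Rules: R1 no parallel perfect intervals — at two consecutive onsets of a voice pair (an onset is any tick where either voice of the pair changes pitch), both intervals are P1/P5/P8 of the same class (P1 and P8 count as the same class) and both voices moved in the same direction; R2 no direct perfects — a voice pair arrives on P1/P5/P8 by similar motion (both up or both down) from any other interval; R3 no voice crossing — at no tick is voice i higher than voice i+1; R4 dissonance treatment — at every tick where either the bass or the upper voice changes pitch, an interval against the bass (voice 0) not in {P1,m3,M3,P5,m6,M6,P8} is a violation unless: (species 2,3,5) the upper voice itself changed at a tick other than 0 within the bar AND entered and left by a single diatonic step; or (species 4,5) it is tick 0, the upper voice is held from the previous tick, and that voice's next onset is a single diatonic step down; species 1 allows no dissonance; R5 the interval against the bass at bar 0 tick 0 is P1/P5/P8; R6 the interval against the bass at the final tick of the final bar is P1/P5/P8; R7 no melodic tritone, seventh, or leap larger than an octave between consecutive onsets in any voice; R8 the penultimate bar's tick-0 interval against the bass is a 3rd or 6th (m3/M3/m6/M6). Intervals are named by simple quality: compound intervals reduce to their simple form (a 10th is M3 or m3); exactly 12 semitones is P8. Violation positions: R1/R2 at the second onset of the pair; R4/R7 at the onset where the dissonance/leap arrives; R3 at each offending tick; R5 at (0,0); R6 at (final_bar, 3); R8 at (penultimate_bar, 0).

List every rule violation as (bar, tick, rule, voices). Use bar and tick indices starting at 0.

bar 0: v0=C3 v1=C4 v2=E4 downbeat M3
bar 1: v0=B2 v1=F3 v2=A3 downbeat m7
bar 2: v0=A2 v1=A3 v2=C4 downbeat m3
bar 3: v0=B2 v1=G3 v2=F3 downbeat TT
bar 4: v0=C3 v1=C4 v2=E4 downbeat M3
bar 5: v0=B2 v1=F3 v2=B3 downbeat P8
bar 6: v0=C3 v1=A3 v2=B3 downbeat M7
bar 7: v0=B2 v1=G3 v2=B3 downbeat P8
bar 8: v0=C3 v1=C4 v2=E4 downbeat M3
  -> R5 @ bar 0 tick 0 v(0, 2): opens on M3
  -> R4 @ bar 1 tick 0 v(0, 1): B2/F3 TT untreated
  -> R4 @ bar 1 tick 0 v(0, 2): B2/A3 m7 untreated
  -> R3 @ bar 3 tick 0 v(1, 2): G3 above F3
  -> R4 @ bar 3 tick 0 v(0, 2): B2/F3 TT untreated
  -> R3 @ bar 3 tick 1 v(1, 2): G3 above F3
  -> R3 @ bar 3 tick 2 v(1, 2): G3 above F3
  -> R3 @ bar 3 tick 3 v(1, 2): G3 above F3
  -> R2 @ bar 4 tick 0 v(0, 1): B2/G3 m6 -> C3/C4 P8 similar
  -> R7 @ bar 4 tick 0 v(2,): F3->E4 leap 11st
  -> R2 @ bar 5 tick 0 v(0, 2): C3/E4 M3 -> B2/B3 P8 similar
  -> R4 @ bar 5 tick 0 v(0, 1): B2/F3 TT untreated
  -> R4 @ bar 6 tick 0 v(0, 2): C3/B3 M7 untreated
  -> R8 @ bar 7 tick 0 v(0, 2): penult P8 not 3rd/6th
  -> R2 @ bar 8 tick 0 v(0, 1): B2/G3 m6 -> C3/C4 P8 similar
  -> R6 @ bar 8 tick 3 v(0, 2): closes on M3

(0, 0, R5, (0, 2))
(1, 0, R4, (0, 1))
(1, 0, R4, (0, 2))
(3, 0, R3, (1, 2))
(3, 0, R4, (0, 2))
(3, 1, R3, (1, 2))
(3, 2, R3, (1, 2))
(3, 3, R3, (1, 2))
(4, 0, R2, (0, 1))
(4, 0, R7, (2,))
(5, 0, R2, (0, 2))
(5, 0, R4, (0, 1))
(6, 0, R4, (0, 2))
(7, 0, R8, (0, 2))
(8, 0, R2, (0, 1))
(8, 3, R6, (0, 2))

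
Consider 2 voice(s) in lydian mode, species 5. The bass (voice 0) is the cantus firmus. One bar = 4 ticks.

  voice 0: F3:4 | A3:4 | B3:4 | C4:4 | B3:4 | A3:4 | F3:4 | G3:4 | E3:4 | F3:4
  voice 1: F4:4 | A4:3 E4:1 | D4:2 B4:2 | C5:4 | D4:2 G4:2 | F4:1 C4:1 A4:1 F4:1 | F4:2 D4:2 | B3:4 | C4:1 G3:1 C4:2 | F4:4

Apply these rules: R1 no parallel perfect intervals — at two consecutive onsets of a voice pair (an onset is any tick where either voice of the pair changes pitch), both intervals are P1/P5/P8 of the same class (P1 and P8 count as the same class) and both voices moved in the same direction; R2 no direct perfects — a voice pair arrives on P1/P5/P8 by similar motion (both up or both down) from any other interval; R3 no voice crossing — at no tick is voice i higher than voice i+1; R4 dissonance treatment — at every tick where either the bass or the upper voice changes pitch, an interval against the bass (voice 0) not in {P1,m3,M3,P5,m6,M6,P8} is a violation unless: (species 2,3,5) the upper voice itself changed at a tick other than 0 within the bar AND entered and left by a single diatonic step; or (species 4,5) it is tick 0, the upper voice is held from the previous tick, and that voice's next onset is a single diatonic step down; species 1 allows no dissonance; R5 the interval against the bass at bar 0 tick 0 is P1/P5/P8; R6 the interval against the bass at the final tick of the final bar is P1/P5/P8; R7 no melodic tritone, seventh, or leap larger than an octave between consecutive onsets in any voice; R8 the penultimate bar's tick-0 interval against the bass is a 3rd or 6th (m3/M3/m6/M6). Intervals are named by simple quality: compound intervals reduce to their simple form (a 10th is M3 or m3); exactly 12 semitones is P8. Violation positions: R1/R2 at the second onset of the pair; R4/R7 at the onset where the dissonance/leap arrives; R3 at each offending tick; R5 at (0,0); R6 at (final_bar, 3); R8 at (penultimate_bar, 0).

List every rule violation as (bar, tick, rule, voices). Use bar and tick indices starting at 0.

(1, 0, R1, (0, 1))
(3, 0, R1, (0, 1))
(4, 0, R7, (1,))
(9, 0, R2, (0, 1))

bar 0: v0=F3 v1=F4 downbeat P8
bar 1: v0=A3 v1=A4 downbeat P8
bar 2: v0=B3 v1=D4 downbeat m3
bar 3: v0=C4 v1=C5 downbeat P8
bar 4: v0=B3 v1=D4 downbeat m3
bar 5: v0=A3 v1=F4 downbeat m6
bar 6: v0=F3 v1=F4 downbeat P8
bar 7: v0=G3 v1=B3 downbeat M3
bar 8: v0=E3 v1=C4 downbeat m6
bar 9: v0=F3 v1=F4 downbeat P8
  -> R1 @ bar 1 tick 0 v(0, 1): F3/F4 P8 -> A3/A4 P8 similar
  -> R1 @ bar 3 tick 0 v(0, 1): B3/B4 P8 -> C4/C5 P8 similar
  -> R7 @ bar 4 tick 0 v(1,): C5->D4 leap 10st
  -> R2 @ bar 9 tick 0 v(0, 1): E3/C4 m6 -> F3/F4 P8 similar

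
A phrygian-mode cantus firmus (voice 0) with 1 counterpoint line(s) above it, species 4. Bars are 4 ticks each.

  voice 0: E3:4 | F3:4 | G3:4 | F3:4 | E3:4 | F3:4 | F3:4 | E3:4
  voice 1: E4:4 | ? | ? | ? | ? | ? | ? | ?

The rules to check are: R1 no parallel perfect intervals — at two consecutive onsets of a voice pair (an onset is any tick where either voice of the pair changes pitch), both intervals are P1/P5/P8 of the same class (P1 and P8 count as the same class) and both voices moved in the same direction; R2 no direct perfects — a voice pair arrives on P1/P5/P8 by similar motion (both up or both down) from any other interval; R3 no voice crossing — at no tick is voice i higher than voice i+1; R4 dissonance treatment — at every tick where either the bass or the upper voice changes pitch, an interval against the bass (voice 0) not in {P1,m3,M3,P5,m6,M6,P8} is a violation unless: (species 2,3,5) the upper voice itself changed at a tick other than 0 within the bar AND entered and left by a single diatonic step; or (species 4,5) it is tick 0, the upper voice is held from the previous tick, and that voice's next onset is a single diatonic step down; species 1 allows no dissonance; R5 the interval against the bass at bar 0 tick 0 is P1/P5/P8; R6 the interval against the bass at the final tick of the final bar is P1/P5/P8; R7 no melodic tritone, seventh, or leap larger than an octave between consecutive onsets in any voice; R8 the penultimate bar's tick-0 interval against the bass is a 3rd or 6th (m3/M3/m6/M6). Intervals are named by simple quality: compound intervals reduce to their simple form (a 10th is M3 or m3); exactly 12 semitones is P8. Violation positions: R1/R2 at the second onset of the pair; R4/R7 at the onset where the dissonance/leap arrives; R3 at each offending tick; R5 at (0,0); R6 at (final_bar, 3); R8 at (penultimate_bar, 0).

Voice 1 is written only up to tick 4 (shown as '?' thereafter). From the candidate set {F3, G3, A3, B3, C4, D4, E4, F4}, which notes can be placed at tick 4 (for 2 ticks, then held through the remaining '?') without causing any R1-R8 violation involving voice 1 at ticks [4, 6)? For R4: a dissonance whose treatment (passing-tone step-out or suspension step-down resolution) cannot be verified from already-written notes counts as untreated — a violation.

F3: violates R7
G3: violates R4
A3: legal
B3: violates R4
C4: legal
D4: legal
E4: violates R4
F4: violates R1

{A3, C4, D4}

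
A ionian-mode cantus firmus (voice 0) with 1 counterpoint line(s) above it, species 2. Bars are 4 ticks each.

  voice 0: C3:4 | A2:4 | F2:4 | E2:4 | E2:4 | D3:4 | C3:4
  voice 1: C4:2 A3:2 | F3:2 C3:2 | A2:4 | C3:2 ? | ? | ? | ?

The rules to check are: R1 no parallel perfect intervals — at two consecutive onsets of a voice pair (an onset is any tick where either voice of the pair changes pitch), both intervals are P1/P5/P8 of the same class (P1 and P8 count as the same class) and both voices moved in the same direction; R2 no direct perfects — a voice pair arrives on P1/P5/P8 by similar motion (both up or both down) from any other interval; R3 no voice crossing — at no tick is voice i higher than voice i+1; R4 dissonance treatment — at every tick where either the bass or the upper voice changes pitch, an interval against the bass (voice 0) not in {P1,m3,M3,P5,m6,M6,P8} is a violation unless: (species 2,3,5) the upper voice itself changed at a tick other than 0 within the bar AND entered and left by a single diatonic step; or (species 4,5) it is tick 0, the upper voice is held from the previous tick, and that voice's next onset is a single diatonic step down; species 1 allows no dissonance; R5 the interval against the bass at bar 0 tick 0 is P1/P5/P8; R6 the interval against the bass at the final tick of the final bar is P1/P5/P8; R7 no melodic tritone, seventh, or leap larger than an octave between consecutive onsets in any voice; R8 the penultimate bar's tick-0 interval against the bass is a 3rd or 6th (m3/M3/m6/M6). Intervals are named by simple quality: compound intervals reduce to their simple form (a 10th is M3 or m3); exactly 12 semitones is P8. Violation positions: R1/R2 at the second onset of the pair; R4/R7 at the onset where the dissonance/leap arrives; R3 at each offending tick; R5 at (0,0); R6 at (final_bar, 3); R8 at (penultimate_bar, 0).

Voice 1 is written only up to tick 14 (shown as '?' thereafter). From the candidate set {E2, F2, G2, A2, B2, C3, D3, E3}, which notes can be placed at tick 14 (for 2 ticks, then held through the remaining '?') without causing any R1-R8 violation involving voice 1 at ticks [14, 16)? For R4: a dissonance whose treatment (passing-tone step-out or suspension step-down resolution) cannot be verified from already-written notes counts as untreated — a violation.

{B2, C3, E2, E3, G2}

E2: legal
F2: violates R4
G2: legal
A2: violates R4
B2: legal
C3: legal
D3: violates R4
E3: legal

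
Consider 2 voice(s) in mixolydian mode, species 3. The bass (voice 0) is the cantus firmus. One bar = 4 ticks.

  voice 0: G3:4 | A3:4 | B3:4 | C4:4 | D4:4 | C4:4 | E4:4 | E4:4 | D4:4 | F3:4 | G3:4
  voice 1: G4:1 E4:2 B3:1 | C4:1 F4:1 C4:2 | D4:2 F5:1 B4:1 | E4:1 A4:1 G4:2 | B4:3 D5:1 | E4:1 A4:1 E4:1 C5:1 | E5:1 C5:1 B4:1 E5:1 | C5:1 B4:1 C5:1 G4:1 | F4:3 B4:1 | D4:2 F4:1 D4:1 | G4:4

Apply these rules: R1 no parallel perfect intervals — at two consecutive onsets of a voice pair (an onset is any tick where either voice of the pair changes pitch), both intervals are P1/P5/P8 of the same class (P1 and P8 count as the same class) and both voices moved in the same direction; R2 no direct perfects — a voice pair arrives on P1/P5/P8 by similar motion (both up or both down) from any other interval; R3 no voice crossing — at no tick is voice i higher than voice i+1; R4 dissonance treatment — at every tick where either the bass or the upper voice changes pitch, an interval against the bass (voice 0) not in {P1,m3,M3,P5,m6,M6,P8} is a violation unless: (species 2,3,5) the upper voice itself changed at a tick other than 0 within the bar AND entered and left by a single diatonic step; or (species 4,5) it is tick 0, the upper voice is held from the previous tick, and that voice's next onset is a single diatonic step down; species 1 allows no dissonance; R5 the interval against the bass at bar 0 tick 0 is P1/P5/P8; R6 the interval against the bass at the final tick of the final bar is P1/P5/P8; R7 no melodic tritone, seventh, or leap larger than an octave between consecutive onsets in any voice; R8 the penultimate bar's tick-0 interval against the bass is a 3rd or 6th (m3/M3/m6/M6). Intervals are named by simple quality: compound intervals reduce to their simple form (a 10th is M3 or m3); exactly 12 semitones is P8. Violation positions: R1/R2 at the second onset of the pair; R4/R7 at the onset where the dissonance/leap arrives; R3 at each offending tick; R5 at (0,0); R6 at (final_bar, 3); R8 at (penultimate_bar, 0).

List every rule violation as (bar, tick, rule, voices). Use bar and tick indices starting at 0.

bar 0: v0=G3 v1=G4 downbeat P8
bar 1: v0=A3 v1=C4 downbeat m3
bar 2: v0=B3 v1=D4 downbeat m3
bar 3: v0=C4 v1=E4 downbeat M3
bar 4: v0=D4 v1=B4 downbeat M6
bar 5: v0=C4 v1=E4 downbeat M3
bar 6: v0=E4 v1=E5 downbeat P8
bar 7: v0=E4 v1=C5 downbeat m6
bar 8: v0=D4 v1=F4 downbeat m3
bar 9: v0=F3 v1=D4 downbeat M6
bar 10: v0=G3 v1=G4 downbeat P8
  -> R4 @ bar 2 tick 2 v(0, 1): B3/F5 TT untreated
  -> R7 @ bar 2 tick 2 v(1,): D4->F5 leap 15st
  -> R7 @ bar 2 tick 3 v(1,): F5->B4 leap 6st
  -> R7 @ bar 5 tick 0 v(1,): D5->E4 leap 10st
  -> R1 @ bar 6 tick 0 v(0, 1): C4/C5 P8 -> E4/E5 P8 similar
  -> R7 @ bar 8 tick 3 v(1,): F4->B4 leap 6st
  -> R2 @ bar 10 tick 0 v(0, 1): F3/D4 M6 -> G3/G4 P8 similar

(2, 2, R4, (0, 1))
(2, 2, R7, (1,))
(2, 3, R7, (1,))
(5, 0, R7, (1,))
(6, 0, R1, (0, 1))
(8, 3, R7, (1,))
(10, 0, R2, (0, 1))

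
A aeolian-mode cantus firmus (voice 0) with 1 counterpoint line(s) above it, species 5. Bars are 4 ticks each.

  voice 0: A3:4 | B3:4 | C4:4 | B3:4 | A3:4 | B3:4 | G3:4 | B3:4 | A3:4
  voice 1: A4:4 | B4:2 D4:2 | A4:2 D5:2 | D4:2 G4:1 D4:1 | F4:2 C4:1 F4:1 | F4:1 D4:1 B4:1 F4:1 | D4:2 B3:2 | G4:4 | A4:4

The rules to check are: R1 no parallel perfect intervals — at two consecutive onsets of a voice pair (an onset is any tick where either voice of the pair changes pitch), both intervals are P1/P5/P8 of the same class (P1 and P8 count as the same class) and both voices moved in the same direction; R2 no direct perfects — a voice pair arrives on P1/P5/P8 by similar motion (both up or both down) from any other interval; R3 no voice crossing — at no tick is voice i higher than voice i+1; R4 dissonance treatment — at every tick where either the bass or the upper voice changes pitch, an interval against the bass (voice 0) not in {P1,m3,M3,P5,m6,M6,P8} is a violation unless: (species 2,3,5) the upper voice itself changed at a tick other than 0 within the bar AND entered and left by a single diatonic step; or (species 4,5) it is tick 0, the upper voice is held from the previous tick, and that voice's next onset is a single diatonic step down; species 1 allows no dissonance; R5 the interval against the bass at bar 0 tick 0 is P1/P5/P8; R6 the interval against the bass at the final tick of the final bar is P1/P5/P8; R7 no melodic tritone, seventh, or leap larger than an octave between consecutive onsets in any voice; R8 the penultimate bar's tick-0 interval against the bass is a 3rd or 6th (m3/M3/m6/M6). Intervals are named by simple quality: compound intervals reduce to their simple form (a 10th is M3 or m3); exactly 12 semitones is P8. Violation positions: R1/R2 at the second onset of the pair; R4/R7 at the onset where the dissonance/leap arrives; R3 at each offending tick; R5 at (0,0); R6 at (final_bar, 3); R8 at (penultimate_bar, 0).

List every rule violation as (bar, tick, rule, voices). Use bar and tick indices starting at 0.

bar 0: v0=A3 v1=A4 downbeat P8
bar 1: v0=B3 v1=B4 downbeat P8
bar 2: v0=C4 v1=A4 downbeat M6
bar 3: v0=B3 v1=D4 downbeat m3
bar 4: v0=A3 v1=F4 downbeat m6
bar 5: v0=B3 v1=F4 downbeat TT
bar 6: v0=G3 v1=D4 downbeat P5
bar 7: v0=B3 v1=G4 downbeat m6
bar 8: v0=A3 v1=A4 downbeat P8
  -> R1 @ bar 1 tick 0 v(0, 1): A3/A4 P8 -> B3/B4 P8 similar
  -> R4 @ bar 2 tick 2 v(0, 1): C4/D5 M2 untreated
  -> R4 @ bar 5 tick 0 v(0, 1): B3/F4 TT untreated
  -> R4 @ bar 5 tick 3 v(0, 1): B3/F4 TT untreated
  -> R7 @ bar 5 tick 3 v(1,): B4->F4 leap 6st
  -> R2 @ bar 6 tick 0 v(0, 1): B3/F4 TT -> G3/D4 P5 similar

(1, 0, R1, (0, 1))
(2, 2, R4, (0, 1))
(5, 0, R4, (0, 1))
(5, 3, R4, (0, 1))
(5, 3, R7, (1,))
(6, 0, R2, (0, 1))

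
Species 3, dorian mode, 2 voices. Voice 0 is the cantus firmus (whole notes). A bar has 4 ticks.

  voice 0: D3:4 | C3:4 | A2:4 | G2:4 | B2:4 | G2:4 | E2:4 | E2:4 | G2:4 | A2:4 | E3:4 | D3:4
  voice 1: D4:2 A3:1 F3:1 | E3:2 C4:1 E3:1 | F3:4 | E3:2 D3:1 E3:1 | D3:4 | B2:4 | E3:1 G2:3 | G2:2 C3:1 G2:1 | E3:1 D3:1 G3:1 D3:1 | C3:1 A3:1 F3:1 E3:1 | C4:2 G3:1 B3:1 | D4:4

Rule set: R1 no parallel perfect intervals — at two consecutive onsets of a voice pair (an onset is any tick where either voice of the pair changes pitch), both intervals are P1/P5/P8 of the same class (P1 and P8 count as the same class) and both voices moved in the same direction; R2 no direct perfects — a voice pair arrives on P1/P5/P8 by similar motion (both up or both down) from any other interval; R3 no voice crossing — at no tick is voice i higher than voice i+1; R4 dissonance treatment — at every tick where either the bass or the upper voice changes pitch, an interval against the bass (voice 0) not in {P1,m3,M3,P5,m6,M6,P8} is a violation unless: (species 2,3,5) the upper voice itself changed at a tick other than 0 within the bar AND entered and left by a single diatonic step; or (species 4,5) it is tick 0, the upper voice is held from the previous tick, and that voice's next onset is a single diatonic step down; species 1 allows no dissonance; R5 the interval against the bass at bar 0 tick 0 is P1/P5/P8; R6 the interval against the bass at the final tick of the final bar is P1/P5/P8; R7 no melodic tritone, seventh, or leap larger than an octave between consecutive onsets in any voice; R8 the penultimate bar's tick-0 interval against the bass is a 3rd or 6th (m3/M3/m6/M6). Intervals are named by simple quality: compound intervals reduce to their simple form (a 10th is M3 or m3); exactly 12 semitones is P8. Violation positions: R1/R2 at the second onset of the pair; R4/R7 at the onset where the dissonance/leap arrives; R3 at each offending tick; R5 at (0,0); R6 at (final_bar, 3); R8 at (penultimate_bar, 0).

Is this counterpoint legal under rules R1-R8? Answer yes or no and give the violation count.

bar 0: v0=D3 v1=D4 (P8)
bar 1: v0=C3 v1=E3 (M3)
bar 2: v0=A2 v1=F3 (m6)
bar 3: v0=G2 v1=E3 (M6)
bar 4: v0=B2 v1=D3 (m3)
bar 5: v0=G2 v1=B2 (M3)
bar 6: v0=E2 v1=E3 (P8)
bar 7: v0=E2 v1=G2 (m3)
bar 8: v0=G2 v1=E3 (M6)
bar 9: v0=A2 v1=C3 (m3)
bar 10: v0=E3 v1=C4 (m6)
bar 11: v0=D3 v1=D4 (P8)

Yes (0 violations)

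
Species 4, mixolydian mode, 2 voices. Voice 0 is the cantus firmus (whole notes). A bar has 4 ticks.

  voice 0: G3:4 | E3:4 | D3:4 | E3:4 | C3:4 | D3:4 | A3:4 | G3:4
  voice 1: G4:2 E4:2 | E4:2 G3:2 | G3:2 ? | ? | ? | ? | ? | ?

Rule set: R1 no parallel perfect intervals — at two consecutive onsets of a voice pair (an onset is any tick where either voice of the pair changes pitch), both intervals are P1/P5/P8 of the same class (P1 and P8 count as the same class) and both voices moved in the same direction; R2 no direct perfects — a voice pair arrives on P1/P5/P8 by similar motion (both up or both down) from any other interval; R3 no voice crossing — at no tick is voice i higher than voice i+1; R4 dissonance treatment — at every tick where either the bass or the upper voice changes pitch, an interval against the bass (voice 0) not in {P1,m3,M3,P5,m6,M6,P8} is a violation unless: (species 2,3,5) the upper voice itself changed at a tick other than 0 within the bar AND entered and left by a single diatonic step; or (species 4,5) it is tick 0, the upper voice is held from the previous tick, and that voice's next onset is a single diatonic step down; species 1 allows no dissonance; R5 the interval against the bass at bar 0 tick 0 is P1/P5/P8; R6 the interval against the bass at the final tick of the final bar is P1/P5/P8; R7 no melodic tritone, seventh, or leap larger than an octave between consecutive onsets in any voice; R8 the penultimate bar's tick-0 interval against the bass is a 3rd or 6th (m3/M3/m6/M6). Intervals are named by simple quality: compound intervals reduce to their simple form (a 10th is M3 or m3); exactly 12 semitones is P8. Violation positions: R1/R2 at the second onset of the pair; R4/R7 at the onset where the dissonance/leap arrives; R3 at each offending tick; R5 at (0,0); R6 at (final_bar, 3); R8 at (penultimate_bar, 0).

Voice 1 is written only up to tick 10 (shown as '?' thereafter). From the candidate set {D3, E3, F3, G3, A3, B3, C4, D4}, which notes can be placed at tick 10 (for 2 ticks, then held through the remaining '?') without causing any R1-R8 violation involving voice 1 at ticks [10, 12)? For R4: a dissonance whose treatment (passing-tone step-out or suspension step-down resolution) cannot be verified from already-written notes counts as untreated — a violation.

D3: legal
E3: violates R4
F3: legal
G3: legal
A3: legal
B3: legal
C4: violates R4
D4: legal

{A3, B3, D3, D4, F3, G3}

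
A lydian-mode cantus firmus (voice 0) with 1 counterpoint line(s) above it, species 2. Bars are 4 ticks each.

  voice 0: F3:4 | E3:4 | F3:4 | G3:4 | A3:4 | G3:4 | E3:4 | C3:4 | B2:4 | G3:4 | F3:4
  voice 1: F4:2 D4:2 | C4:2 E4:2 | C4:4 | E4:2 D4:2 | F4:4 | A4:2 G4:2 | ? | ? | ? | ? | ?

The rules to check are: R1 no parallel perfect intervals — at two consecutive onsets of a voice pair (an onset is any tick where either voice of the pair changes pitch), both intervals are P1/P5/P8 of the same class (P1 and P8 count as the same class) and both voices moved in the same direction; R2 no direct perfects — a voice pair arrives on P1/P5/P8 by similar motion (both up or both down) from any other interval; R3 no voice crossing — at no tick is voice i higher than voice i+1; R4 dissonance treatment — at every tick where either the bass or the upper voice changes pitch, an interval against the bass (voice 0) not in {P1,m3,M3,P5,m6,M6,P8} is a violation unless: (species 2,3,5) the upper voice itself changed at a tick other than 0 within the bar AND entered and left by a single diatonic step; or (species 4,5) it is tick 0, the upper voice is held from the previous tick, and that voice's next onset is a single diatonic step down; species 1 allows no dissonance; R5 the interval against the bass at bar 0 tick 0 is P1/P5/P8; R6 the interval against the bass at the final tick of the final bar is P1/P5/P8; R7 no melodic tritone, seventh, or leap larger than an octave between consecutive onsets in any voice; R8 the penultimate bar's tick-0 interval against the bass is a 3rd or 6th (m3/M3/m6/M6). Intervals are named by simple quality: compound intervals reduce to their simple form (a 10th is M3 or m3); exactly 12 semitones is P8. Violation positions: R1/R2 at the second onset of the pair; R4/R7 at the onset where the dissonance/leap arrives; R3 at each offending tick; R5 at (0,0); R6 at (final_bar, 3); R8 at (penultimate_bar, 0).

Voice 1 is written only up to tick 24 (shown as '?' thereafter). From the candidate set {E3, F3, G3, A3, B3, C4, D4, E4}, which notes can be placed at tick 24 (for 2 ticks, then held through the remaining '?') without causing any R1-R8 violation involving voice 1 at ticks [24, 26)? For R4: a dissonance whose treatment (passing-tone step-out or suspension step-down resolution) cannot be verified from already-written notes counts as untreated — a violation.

E3: violates R1,R7
F3: violates R4,R7
G3: legal
A3: violates R4,R7
B3: violates R2
C4: legal
D4: violates R4
E4: violates R1

{C4, G3}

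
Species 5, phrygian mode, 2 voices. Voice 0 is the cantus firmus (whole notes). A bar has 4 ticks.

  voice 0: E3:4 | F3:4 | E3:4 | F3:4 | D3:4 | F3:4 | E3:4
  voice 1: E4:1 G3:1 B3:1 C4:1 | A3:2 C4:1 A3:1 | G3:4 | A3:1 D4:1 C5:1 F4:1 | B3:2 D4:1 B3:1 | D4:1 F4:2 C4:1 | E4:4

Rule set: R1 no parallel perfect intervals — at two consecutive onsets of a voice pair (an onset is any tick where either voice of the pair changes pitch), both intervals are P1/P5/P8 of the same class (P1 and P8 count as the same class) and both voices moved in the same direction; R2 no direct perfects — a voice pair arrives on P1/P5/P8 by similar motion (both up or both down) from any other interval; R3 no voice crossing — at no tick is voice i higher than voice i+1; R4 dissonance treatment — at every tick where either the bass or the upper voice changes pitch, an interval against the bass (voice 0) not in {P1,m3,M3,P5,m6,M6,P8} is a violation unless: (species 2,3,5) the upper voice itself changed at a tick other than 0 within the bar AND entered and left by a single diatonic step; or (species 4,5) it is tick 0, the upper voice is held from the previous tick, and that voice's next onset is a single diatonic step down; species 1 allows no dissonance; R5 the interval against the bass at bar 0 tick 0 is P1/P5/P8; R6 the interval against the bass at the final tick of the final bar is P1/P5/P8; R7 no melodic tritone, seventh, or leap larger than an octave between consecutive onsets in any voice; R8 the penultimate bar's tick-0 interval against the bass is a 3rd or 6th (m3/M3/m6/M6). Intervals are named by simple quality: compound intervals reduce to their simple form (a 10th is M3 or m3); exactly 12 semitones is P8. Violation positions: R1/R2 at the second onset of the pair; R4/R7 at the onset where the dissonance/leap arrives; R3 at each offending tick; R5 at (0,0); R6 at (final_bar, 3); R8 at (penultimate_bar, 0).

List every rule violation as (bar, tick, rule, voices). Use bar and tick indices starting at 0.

bar 0: v0=E3 v1=E4 downbeat P8
bar 1: v0=F3 v1=A3 downbeat M3
bar 2: v0=E3 v1=G3 downbeat m3
bar 3: v0=F3 v1=A3 downbeat M3
bar 4: v0=D3 v1=B3 downbeat M6
bar 5: v0=F3 v1=D4 downbeat M6
bar 6: v0=E3 v1=E4 downbeat P8
  -> R7 @ bar 3 tick 2 v(1,): D4->C5 leap 10st
  -> R7 @ bar 4 tick 0 v(1,): F4->B3 leap 6st

(3, 2, R7, (1,))
(4, 0, R7, (1,))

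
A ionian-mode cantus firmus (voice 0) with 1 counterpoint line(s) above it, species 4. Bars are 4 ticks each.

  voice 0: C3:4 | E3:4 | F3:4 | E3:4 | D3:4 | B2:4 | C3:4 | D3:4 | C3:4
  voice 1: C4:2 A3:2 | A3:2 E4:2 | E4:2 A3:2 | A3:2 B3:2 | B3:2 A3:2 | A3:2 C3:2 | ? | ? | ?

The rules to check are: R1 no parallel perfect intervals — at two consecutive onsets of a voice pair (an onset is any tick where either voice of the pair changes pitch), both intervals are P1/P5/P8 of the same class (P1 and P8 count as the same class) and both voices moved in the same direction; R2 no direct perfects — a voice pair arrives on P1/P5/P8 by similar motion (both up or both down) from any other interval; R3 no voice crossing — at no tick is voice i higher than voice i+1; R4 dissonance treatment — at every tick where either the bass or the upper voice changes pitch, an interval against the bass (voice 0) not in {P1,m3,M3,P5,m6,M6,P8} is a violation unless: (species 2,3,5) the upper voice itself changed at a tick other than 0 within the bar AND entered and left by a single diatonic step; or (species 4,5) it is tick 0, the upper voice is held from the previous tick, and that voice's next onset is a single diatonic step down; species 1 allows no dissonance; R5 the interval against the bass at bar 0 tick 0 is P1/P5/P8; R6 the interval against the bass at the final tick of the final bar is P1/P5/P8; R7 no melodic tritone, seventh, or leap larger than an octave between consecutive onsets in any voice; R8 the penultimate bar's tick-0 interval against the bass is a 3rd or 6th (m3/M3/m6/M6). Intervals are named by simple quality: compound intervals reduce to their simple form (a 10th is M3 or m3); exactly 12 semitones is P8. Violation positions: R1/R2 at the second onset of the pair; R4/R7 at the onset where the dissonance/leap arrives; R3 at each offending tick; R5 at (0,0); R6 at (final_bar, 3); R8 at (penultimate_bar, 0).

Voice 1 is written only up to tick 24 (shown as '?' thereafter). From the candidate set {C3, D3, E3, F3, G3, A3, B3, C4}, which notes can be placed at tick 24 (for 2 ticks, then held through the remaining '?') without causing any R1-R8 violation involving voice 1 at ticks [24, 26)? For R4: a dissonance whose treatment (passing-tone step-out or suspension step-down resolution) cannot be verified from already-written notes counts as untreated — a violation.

C3: legal
D3: violates R4
E3: legal
F3: violates R4
G3: violates R2
A3: legal
B3: violates R4,R7
C4: violates R2

{A3, C3, E3}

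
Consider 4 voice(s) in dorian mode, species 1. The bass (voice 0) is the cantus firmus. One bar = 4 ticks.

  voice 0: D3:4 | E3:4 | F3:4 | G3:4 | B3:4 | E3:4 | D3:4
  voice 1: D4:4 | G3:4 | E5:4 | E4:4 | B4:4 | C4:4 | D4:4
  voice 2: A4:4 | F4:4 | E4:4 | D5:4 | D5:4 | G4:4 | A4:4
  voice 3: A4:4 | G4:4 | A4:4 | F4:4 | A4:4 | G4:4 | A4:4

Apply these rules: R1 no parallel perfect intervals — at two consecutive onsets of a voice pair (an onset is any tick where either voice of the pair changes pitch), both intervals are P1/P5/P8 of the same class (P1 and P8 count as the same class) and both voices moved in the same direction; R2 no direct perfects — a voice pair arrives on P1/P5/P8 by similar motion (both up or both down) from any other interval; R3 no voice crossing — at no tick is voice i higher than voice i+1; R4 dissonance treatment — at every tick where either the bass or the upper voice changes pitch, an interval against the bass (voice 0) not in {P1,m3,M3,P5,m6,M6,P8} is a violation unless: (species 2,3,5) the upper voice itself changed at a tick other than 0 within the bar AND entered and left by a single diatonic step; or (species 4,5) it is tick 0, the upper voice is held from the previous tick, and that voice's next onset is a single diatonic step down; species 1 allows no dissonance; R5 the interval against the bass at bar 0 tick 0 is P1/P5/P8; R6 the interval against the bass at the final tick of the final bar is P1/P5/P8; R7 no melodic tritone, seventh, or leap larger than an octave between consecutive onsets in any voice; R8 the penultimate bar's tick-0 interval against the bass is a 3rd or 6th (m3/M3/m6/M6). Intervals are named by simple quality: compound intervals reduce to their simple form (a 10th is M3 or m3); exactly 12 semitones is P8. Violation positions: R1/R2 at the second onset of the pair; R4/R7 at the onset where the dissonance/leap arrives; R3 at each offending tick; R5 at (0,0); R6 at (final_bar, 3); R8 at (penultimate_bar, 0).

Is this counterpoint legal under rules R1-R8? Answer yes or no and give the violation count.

No (30 violations)

bar 0: v0=D3 v1=D4 v2=A4 v3=A4 (P5)
bar 1: v0=E3 v1=G3 v2=F4 v3=G4 (m3)
bar 2: v0=F3 v1=E5 v2=E4 v3=A4 (M3)
bar 3: v0=G3 v1=E4 v2=D5 v3=F4 (m7)
bar 4: v0=B3 v1=B4 v2=D5 v3=A4 (m7)
bar 5: v0=E3 v1=C4 v2=G4 v3=G4 (m3)
bar 6: v0=D3 v1=D4 v2=A4 v3=A4 (P5)
  R2 @ bar1.0: D4/A4 P5 -> G3/G4 P8 similar
  R4 @ bar1.0: E3/F4 m2 untreated
  R2 @ bar2.0: G3/G4 P8 -> E5/A4 P5 similar
  R3 @ bar2.0: E5 above E4
  R4 @ bar2.0: F3/E5 M7 untreated
  R4 @ bar2.0: F3/E4 M7 untreated
  R7 @ bar2.0: G3->E5 leap 21st
  R3 @ bar2.1: E5 above E4
  R3 @ bar2.2: E5 above E4
  R3 @ bar2.3: E5 above E4
  R2 @ bar3.0: F3/E4 M7 -> G3/D5 P5 similar
  R3 @ bar3.0: D5 above F4
  R4 @ bar3.0: G3/F4 m7 untreated
  R7 @ bar3.0: E4->D5 leap 10st
  R3 @ bar3.1: D5 above F4
  R3 @ bar3.2: D5 above F4
  R3 @ bar3.3: D5 above F4
  R2 @ bar4.0: G3/E4 M6 -> B3/B4 P8 similar
  R3 @ bar4.0: D5 above A4
  R4 @ bar4.0: B3/A4 m7 untreated
  R3 @ bar4.1: D5 above A4
  R3 @ bar4.2: D5 above A4
  R3 @ bar4.3: D5 above A4
  R2 @ bar5.0: B4/D5 m3 -> C4/G4 P5 similar
  R2 @ bar5.0: B4/A4 M2 -> C4/G4 P5 similar
  R2 @ bar5.0: D5/A4 P4 -> G4/G4 P1 similar
  R7 @ bar5.0: B4->C4 leap 11st
  R1 @ bar6.0: C4/G4 P5 -> D4/A4 P5 similar
  R1 @ bar6.0: C4/G4 P5 -> D4/A4 P5 similar
  R1 @ bar6.0: G4/G4 P1 -> A4/A4 P1 similar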